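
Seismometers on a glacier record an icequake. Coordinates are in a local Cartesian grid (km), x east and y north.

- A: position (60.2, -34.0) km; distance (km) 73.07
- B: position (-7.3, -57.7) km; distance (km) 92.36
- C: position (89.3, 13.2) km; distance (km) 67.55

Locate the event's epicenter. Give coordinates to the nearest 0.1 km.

Circle about each station: (x − 60.2)² + (y + 34.0)² = 73.07²; (x + 7.3)² + (y + 57.7)² = 92.36²; (x − 89.3)² + (y − 13.2)² = 67.55².
Subtracting pairs of circle equations eliminates x²+y² and gives linear equations (the radical axes):
-135.0 x − 47.4 y = -4588.60
58.2 x + 94.4 y = 4144.91
Solving the 2×2 system: x ≈ 23.7, y ≈ 29.3 km.

23.7 km east, 29.3 km north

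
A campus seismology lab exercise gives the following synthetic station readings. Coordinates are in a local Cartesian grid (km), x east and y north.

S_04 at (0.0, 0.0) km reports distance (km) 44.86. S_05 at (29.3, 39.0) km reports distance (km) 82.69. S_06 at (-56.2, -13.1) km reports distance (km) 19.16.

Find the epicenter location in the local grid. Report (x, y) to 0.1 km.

x ≈ -44.8 km, y ≈ 2.3 km

Circle about each station: x² + y² = 44.86²; (x − 29.3)² + (y − 39.0)² = 82.69²; (x + 56.2)² + (y + 13.1)² = 19.16².
Subtracting pairs of circle equations eliminates x²+y² and gives linear equations (the radical axes):
58.6 x + 78.0 y = -2445.73
-112.4 x − 26.2 y = 4975.36
Solving the 2×2 system: x ≈ -44.8, y ≈ 2.3 km.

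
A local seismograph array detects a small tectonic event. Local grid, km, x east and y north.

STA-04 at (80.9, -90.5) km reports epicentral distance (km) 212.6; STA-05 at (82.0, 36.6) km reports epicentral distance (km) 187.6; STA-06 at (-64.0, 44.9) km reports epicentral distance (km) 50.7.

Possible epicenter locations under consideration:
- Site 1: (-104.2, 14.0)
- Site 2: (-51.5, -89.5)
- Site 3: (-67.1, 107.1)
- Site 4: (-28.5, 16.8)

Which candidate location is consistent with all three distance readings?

For each candidate, compare |candidate − station| to the reported distance:
Site 1: residuals STA-04 0.0, STA-05 0.0, STA-06 0.0 → max 0.0 km
Site 2: residuals STA-04 80.2, STA-05 4.0, STA-06 84.3 → max 84.3 km
Site 3: residuals STA-04 34.3, STA-05 22.7, STA-06 11.6 → max 34.3 km
Site 4: residuals STA-04 59.4, STA-05 75.3, STA-06 5.4 → max 75.3 km
Only Site 1 has all residuals ≈ 0.

Site 1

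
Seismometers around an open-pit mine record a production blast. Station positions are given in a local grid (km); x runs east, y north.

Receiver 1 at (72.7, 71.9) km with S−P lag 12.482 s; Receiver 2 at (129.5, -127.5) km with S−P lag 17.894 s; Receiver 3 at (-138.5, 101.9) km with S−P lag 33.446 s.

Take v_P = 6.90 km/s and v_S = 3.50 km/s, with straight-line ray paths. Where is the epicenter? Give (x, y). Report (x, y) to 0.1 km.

x ≈ 67.4 km, y ≈ -16.6 km

Distance from S−P lag: d = Δt · v_P v_S / (v_P − v_S) = Δt · (6.90·3.50)/(6.90−3.50) ≈ 7.1029·Δt.
So d_Receiver 1 = 88.66, d_Receiver 2 = 127.10, d_Receiver 3 = 237.56 km.
Circle about each station: (x − 72.7)² + (y − 71.9)² = 88.66²; (x − 129.5)² + (y + 127.5)² = 127.10²; (x + 138.5)² + (y − 101.9)² = 237.56².
Subtracting pairs of circle equations eliminates x²+y² and gives linear equations (the radical axes):
113.6 x − 398.8 y = 14277.79
-422.4 x + 60.0 y = -29463.20
Solving the 2×2 system: x ≈ 67.4, y ≈ -16.6 km.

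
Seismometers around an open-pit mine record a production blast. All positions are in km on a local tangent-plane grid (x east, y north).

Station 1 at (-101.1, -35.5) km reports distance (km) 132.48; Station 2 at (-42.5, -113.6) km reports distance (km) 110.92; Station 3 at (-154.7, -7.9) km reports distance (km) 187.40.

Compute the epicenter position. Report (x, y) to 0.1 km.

Circle about each station: (x + 101.1)² + (y + 35.5)² = 132.48²; (x + 42.5)² + (y + 113.6)² = 110.92²; (x + 154.7)² + (y + 7.9)² = 187.40².
Subtracting pairs of circle equations eliminates x²+y² and gives linear equations (the radical axes):
117.2 x − 156.2 y = 8477.45
-107.2 x + 55.2 y = -5054.77
Solving the 2×2 system: x ≈ 31.3, y ≈ -30.8 km.

31.3 km east, -30.8 km north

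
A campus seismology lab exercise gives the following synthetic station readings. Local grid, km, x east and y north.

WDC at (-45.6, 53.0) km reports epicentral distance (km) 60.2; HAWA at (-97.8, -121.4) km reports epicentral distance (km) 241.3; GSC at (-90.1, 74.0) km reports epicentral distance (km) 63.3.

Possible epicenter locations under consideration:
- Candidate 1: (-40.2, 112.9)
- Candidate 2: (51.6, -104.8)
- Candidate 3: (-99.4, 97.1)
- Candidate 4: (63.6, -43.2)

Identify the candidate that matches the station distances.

For each candidate, compare |candidate − station| to the reported distance:
Candidate 1: residuals WDC 0.1, HAWA 0.0, GSC 0.0 → max 0.1 km
Candidate 2: residuals WDC 125.1, HAWA 91.0, GSC 164.8 → max 164.8 km
Candidate 3: residuals WDC 9.4, HAWA 22.8, GSC 38.4 → max 38.4 km
Candidate 4: residuals WDC 85.3, HAWA 62.0, GSC 130.0 → max 130.0 km
Only Candidate 1 has all residuals ≈ 0.

Candidate 1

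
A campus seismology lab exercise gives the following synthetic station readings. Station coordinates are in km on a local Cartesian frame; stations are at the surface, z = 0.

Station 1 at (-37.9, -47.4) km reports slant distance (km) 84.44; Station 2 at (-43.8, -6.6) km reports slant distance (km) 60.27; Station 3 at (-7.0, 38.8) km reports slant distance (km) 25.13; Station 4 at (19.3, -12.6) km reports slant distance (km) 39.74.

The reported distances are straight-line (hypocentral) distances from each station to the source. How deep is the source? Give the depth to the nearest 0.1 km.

13.3 km

Each station gives a sphere (x−x_i)² + (y−y_i)² + z² = d_i² (stations at z=0).
Subtracting the Station 1 sphere from Station 2 and Station 3: z² cancels, leaving linear equations in x and y:
-11.8 x + 81.6 y = 1776.47
61.8 x + 172.4 y = 4369.87
Solving: x ≈ 7.110, y ≈ 22.799 km (keep extra digits for the depth step; rounded: 7.1, 22.8).
Then from the Station 1 sphere: z² = 84.44² − (x + 37.9)² − (y + 47.4)² with x = 7.110, y = 22.799, so z ≈ 13.278 ≈ 13.3 km.
Check against Station 4 (with the unrounded solution): distance 39.72 ≈ 39.74 km. ✓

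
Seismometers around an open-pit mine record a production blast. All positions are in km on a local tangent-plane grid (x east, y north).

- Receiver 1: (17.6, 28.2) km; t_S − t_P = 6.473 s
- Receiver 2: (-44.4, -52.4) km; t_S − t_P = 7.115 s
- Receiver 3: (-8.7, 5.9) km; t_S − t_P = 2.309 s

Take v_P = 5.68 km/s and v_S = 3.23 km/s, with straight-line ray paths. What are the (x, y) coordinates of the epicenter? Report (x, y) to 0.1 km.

Distance from S−P lag: d = Δt · v_P v_S / (v_P − v_S) = Δt · (5.68·3.23)/(5.68−3.23) ≈ 7.4883·Δt.
So d_Receiver 1 = 48.47, d_Receiver 2 = 53.28, d_Receiver 3 = 17.29 km.
Circle about each station: (x − 17.6)² + (y − 28.2)² = 48.47²; (x + 44.4)² + (y + 52.4)² = 53.28²; (x + 8.7)² + (y − 5.9)² = 17.29².
Subtracting pairs of circle equations eliminates x²+y² and gives linear equations (the radical axes):
-124.0 x − 161.2 y = 3122.70
-52.6 x − 44.6 y = 1055.90
Solving the 2×2 system: x ≈ -10.5, y ≈ -11.3 km.
Check against Receiver 1 (with the unrounded x, y): √((x − 17.6)²+(y − 28.2)²) = 48.47 ≈ 48.47 km. ✓

-10.5 km east, -11.3 km north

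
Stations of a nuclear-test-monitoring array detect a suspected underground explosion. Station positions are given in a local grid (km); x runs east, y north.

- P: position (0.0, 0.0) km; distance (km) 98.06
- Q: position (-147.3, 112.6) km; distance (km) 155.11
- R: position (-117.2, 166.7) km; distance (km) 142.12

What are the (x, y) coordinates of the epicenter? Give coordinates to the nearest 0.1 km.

(7.1, 97.8)

Circle about each station: x² + y² = 98.06²; (x + 147.3)² + (y − 112.6)² = 155.11²; (x + 117.2)² + (y − 166.7)² = 142.12².
Subtracting the P equation from the Q and R equations removes the quadratic terms:
-294.6 x + 225.2 y = 19932.70
-234.4 x + 333.4 y = 30942.40
Solving the 2×2 system: x ≈ 7.1, y ≈ 97.8 km.
Check against P (with the unrounded x, y): √(x²+y²) = 98.06 ≈ 98.06 km. ✓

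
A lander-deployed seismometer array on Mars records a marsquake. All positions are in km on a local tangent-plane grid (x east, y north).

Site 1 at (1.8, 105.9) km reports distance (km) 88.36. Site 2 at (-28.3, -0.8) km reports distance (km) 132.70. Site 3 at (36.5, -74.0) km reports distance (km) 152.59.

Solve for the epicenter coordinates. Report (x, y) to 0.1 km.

x ≈ 83.1 km, y ≈ 71.3 km

Circle about each station: (x − 1.8)² + (y − 105.9)² = 88.36²; (x + 28.3)² + (y + 0.8)² = 132.70²; (x − 36.5)² + (y + 74.0)² = 152.59².
Subtracting pairs of circle equations eliminates x²+y² and gives linear equations (the radical axes):
-60.2 x − 213.4 y = -20218.32
69.4 x − 359.8 y = -19886.02
Solving the 2×2 system: x ≈ 83.1, y ≈ 71.3 km.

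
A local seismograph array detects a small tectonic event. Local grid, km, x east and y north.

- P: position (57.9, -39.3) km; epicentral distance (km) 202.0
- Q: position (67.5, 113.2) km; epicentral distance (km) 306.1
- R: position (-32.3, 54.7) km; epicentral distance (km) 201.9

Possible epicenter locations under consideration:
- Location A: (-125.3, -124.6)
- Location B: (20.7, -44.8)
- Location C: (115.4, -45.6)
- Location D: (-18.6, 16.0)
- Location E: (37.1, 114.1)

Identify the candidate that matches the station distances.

For each candidate, compare |candidate − station| to the reported distance:
Location A: residuals P 0.1, Q 0.0, R 0.1 → max 0.1 km
Location B: residuals P 164.4, Q 141.3, R 89.2 → max 164.4 km
Location C: residuals P 144.2, Q 140.2, R 23.4 → max 144.2 km
Location D: residuals P 107.6, Q 176.2, R 160.8 → max 176.2 km
Location E: residuals P 47.2, Q 275.7, R 110.6 → max 275.7 km
Only Location A has all residuals ≈ 0.

Location A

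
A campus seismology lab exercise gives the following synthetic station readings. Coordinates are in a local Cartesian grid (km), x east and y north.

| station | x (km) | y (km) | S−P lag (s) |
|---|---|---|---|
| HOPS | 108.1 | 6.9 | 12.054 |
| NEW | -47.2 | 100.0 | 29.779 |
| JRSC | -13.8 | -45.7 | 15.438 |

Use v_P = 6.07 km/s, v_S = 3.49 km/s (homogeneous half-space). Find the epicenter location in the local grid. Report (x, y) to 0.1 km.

Distance from S−P lag: d = Δt · v_P v_S / (v_P − v_S) = Δt · (6.07·3.49)/(6.07−3.49) ≈ 8.2110·Δt.
So d_HOPS = 98.98, d_NEW = 244.51, d_JRSC = 126.76 km.
Circle about each station: (x − 108.1)² + (y − 6.9)² = 98.98²; (x + 47.2)² + (y − 100.0)² = 244.51²; (x + 13.8)² + (y + 45.7)² = 126.76².
Subtracting pairs of circle equations eliminates x²+y² and gives linear equations (the radical axes):
-310.6 x + 186.2 y = -49493.48
-243.8 x − 105.2 y = -15725.35
Solving the 2×2 system: x ≈ 104.2, y ≈ -92.0 km.

(104.2, -92.0)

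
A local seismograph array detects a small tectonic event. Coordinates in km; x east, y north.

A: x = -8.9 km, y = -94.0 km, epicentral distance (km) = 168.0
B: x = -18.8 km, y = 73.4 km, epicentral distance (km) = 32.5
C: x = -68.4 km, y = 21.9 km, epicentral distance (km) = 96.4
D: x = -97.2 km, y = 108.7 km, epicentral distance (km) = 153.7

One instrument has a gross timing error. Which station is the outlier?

D

Solve using three stations at a time. Using A, B, C (subtract circle equations pairwise → linear system) gives (x, y) ≈ (13.7, 72.5).
Distances from that point to each station vs reported:
  A: calculated 168.0 vs reported 168.0 → residual 0.0 km
  B: calculated 32.5 vs reported 32.5 → residual 0.0 km
  C: calculated 96.4 vs reported 96.4 → residual 0.0 km
  D: calculated 116.6 vs reported 153.7 → residual 37.1 km
A, B, C are mutually consistent (residuals ≈ 0); D is off by 37.1 km.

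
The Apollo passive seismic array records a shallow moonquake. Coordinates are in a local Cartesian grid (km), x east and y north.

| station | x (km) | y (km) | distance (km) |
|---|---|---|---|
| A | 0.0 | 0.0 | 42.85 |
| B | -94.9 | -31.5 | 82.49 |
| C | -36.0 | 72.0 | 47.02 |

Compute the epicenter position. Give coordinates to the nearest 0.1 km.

(-34.8, 25.0)

Circle about each station: x² + y² = 42.85²; (x + 94.9)² + (y + 31.5)² = 82.49²; (x + 36.0)² + (y − 72.0)² = 47.02².
Subtracting pairs of circle equations eliminates x²+y² and gives linear equations (the radical axes):
-189.8 x − 63.0 y = 5029.78
-72.0 x + 144.0 y = 6105.24
Solving the 2×2 system: x ≈ -34.8, y ≈ 25.0 km.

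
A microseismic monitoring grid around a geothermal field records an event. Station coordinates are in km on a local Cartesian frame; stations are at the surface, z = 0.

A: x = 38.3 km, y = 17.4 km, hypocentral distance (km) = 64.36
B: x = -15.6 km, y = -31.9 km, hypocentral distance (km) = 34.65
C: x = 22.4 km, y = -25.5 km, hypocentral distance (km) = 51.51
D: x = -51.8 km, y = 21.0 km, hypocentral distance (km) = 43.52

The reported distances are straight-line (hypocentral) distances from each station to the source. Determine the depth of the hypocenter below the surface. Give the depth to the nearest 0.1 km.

depth ≈ 18.1 km

Each station gives a sphere (x−x_i)² + (y−y_i)² + z² = d_i² (stations at z=0).
Subtracting the A sphere from B and C: z² cancels, leaving linear equations in x and y:
-107.8 x − 98.6 y = 2432.91
-31.8 x − 85.8 y = 871.29
Solving: x ≈ -20.091, y ≈ -2.708 km (keep extra digits for the depth step; rounded: -20.1, -2.7).
Then from the A sphere: z² = 64.36² − (x − 38.3)² − (y − 17.4)² with x = -20.091, y = -2.708, so z ≈ 18.121 ≈ 18.1 km.
Check against D (with the unrounded solution): distance 43.54 ≈ 43.52 km. ✓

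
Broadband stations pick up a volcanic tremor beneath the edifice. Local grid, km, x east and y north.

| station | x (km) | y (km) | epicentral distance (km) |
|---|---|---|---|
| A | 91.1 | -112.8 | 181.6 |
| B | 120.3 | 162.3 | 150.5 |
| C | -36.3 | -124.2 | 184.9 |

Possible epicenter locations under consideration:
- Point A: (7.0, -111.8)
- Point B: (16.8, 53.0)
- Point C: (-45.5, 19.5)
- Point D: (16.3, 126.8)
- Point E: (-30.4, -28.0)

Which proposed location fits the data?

For each candidate, compare |candidate − station| to the reported distance:
Point A: residuals A 97.5, B 146.1, C 139.9 → max 146.1 km
Point B: residuals A 0.1, B 0.0, C 0.1 → max 0.1 km
Point C: residuals A 8.6, B 68.3, C 40.9 → max 68.3 km
Point D: residuals A 69.4, B 40.6, C 71.6 → max 71.6 km
Point E: residuals A 33.4, B 92.2, C 88.5 → max 92.2 km
Only Point B has all residuals ≈ 0.

Point B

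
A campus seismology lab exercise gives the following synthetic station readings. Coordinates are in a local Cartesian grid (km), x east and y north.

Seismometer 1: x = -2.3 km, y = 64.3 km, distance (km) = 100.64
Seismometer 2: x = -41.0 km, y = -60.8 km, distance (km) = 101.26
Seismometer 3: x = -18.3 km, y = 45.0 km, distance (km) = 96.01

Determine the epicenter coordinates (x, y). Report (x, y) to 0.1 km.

(51.9, -20.5)

Circle about each station: (x + 2.3)² + (y − 64.3)² = 100.64²; (x + 41.0)² + (y + 60.8)² = 101.26²; (x + 18.3)² + (y − 45.0)² = 96.01².
Subtracting the Seismometer 1 equation from the Seismometer 2 and Seismometer 3 equations removes the quadratic terms:
-77.4 x − 250.2 y = 1112.68
-32.0 x − 38.6 y = -869.40
Solving the 2×2 system: x ≈ 51.9, y ≈ -20.5 km.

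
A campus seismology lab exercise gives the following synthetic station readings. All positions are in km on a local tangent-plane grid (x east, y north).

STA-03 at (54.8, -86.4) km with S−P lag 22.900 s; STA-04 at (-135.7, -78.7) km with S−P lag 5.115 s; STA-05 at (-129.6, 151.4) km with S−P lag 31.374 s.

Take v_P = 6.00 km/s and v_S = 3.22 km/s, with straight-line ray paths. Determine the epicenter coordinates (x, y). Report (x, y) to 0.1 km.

-102.9 km east, -65.0 km north

Distance from S−P lag: d = Δt · v_P v_S / (v_P − v_S) = Δt · (6.00·3.22)/(6.00−3.22) ≈ 6.9496·Δt.
So d_STA-03 = 159.15, d_STA-04 = 35.55, d_STA-05 = 218.04 km.
Circle about each station: (x − 54.8)² + (y + 86.4)² = 159.15²; (x + 135.7)² + (y + 78.7)² = 35.55²; (x + 129.6)² + (y − 151.4)² = 218.04².
Subtracting the STA-03 equation from the STA-04 and STA-05 equations removes the quadratic terms:
-381.0 x + 15.4 y = 38205.10
-368.8 x + 475.6 y = 7037.40
Solving the 2×2 system: x ≈ -102.9, y ≈ -65.0 km.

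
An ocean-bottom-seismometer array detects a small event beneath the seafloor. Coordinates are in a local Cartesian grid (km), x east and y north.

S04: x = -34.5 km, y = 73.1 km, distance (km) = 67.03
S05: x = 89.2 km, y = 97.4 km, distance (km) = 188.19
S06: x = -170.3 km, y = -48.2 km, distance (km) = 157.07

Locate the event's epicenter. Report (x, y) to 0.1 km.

-98.9 km east, 91.7 km north

Circle about each station: (x + 34.5)² + (y − 73.1)² = 67.03²; (x − 89.2)² + (y − 97.4)² = 188.19²; (x + 170.3)² + (y + 48.2)² = 157.07².
Subtracting the S04 equation from the S05 and S06 equations removes the quadratic terms:
247.4 x + 48.6 y = -20012.92
-271.6 x − 242.6 y = 4613.51
Solving the 2×2 system: x ≈ -98.9, y ≈ 91.7 km.
Check against S04 (with the unrounded x, y): √((x + 34.5)²+(y − 73.1)²) = 67.05 ≈ 67.03 km. ✓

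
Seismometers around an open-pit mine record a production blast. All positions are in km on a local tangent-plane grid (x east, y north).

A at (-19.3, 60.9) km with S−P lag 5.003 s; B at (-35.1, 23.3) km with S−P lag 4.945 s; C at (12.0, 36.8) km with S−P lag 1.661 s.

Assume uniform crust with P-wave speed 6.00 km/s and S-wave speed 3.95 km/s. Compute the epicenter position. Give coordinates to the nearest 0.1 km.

(22.0, 20.4)

Distance from S−P lag: d = Δt · v_P v_S / (v_P − v_S) = Δt · (6.00·3.95)/(6.00−3.95) ≈ 11.5610·Δt.
So d_A = 57.84, d_B = 57.17, d_C = 19.20 km.
Circle about each station: (x + 19.3)² + (y − 60.9)² = 57.84²; (x + 35.1)² + (y − 23.3)² = 57.17²; (x − 12.0)² + (y − 36.8)² = 19.20².
Subtracting the A equation from the B and C equations removes the quadratic terms:
-31.6 x − 75.2 y = -2229.34
62.6 x − 48.2 y = 393.77
Solving the 2×2 system: x ≈ 22.0, y ≈ 20.4 km.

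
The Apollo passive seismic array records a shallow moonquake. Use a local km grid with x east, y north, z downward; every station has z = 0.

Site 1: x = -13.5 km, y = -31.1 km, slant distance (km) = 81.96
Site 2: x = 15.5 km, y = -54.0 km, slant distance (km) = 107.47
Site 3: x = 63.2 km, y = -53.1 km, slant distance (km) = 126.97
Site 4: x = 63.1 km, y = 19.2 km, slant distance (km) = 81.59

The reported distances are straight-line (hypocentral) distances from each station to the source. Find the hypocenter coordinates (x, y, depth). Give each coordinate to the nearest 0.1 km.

Each station gives a sphere (x−x_i)² + (y−y_i)² + z² = d_i² (stations at z=0).
Subtracting the Site 1 sphere from Site 2 and Site 3: z² cancels, leaving linear equations in x and y:
58.0 x − 45.8 y = -2825.57
153.4 x − 44.0 y = -3739.55
Solving: x ≈ -10.494, y ≈ 48.405 km (keep extra digits for the depth step; rounded: -10.5, 48.4).
Then from the Site 1 sphere: z² = 81.96² − (x + 13.5)² − (y + 31.1)² with x = -10.494, y = 48.405, so z ≈ 19.681 ≈ 19.7 km.

(-10.5, 48.4, 19.7)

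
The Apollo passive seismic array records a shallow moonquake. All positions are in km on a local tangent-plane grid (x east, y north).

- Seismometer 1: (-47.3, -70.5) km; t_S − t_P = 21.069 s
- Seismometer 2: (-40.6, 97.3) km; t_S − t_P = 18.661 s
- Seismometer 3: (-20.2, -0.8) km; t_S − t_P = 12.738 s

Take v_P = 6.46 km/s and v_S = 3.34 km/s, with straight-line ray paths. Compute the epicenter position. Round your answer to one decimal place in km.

Distance from S−P lag: d = Δt · v_P v_S / (v_P − v_S) = Δt · (6.46·3.34)/(6.46−3.34) ≈ 6.9155·Δt.
So d_Seismometer 1 = 145.70, d_Seismometer 2 = 129.05, d_Seismometer 3 = 88.09 km.
Circle about each station: (x + 47.3)² + (y + 70.5)² = 145.70²; (x + 40.6)² + (y − 97.3)² = 129.05²; (x + 20.2)² + (y + 0.8)² = 88.09².
Subtracting the Seismometer 1 equation from the Seismometer 2 and Seismometer 3 equations removes the quadratic terms:
13.4 x + 335.6 y = 8482.70
54.2 x + 139.4 y = 6669.78
Solving the 2×2 system: x ≈ 64.7, y ≈ 22.7 km.

64.7 km east, 22.7 km north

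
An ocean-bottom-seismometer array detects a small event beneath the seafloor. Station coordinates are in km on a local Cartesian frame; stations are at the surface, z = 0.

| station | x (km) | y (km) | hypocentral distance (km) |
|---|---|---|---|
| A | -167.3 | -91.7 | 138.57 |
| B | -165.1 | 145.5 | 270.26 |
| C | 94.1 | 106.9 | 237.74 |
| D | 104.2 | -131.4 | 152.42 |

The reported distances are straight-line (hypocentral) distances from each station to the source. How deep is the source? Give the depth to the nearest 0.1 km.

z ≈ 42.6 km

Each station gives a sphere (x−x_i)² + (y−y_i)² + z² = d_i² (stations at z=0).
Subtracting the A sphere from B and C: z² cancels, leaving linear equations in x and y:
4.4 x + 474.4 y = -41808.74
522.8 x + 397.2 y = -53434.42
Solving: x ≈ -35.501, y ≈ -87.800 km (keep extra digits for the depth step; rounded: -35.5, -87.8).
Then from the A sphere: z² = 138.57² − (x + 167.3)² − (y + 91.7)² with x = -35.501, y = -87.800, so z ≈ 42.608 ≈ 42.6 km.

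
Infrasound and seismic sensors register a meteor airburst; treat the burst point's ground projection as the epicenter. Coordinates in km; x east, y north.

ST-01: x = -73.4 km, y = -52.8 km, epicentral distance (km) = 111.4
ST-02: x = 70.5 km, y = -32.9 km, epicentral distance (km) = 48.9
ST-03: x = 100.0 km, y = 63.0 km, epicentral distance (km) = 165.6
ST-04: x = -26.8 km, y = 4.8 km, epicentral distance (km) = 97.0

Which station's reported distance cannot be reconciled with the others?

Solve using three stations at a time. Using ST-01, ST-02, ST-04 (subtract circle equations pairwise → linear system) gives (x, y) ≈ (36.9, -68.3).
Distances from that point to each station vs reported:
  ST-01: calculated 111.4 vs reported 111.4 → residual 0.0 km
  ST-02: calculated 48.8 vs reported 48.9 → residual 0.1 km
  ST-03: calculated 145.7 vs reported 165.6 → residual 19.9 km
  ST-04: calculated 97.0 vs reported 97.0 → residual 0.0 km
ST-01, ST-02, ST-04 are mutually consistent (residuals ≈ 0); ST-03 is off by 19.9 km.

ST-03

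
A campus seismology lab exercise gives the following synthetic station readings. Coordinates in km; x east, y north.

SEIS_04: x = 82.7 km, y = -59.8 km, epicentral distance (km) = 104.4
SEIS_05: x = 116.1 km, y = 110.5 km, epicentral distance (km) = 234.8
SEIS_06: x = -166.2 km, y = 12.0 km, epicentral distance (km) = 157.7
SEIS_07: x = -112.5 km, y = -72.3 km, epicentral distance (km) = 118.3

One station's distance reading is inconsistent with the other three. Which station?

Solve using three stations at a time. Using SEIS_04, SEIS_06, SEIS_07 (subtract circle equations pairwise → linear system) gives (x, y) ≈ (-10.4, -12.5).
Distances from that point to each station vs reported:
  SEIS_04: calculated 104.4 vs reported 104.4 → residual 0.0 km
  SEIS_05: calculated 176.4 vs reported 234.8 → residual 58.4 km
  SEIS_06: calculated 157.7 vs reported 157.7 → residual 0.0 km
  SEIS_07: calculated 118.3 vs reported 118.3 → residual 0.0 km
SEIS_04, SEIS_06, SEIS_07 are mutually consistent (residuals ≈ 0); SEIS_05 is off by 58.4 km.

SEIS_05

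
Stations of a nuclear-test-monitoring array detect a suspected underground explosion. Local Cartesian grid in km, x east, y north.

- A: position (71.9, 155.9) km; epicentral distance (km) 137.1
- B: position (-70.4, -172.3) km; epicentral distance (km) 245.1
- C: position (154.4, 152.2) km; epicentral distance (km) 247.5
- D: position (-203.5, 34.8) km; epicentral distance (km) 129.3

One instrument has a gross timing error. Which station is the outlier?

A

Solve using three stations at a time. Using B, C, D (subtract circle equations pairwise → linear system) gives (x, y) ≈ (-79.9, 72.6).
Distances from that point to each station vs reported:
  A: calculated 173.2 vs reported 137.1 → residual 36.1 km
  B: calculated 245.1 vs reported 245.1 → residual 0.0 km
  C: calculated 247.5 vs reported 247.5 → residual 0.0 km
  D: calculated 129.2 vs reported 129.3 → residual 0.1 km
B, C, D are mutually consistent (residuals ≈ 0); A is off by 36.1 km.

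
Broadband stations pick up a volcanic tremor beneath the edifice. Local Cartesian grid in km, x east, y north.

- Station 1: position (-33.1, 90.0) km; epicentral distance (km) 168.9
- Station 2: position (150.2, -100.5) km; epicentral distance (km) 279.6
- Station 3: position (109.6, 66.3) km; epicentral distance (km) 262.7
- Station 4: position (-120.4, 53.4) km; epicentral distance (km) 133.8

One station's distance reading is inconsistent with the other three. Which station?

Station 4

Solve using three stations at a time. Using Station 1, Station 2, Station 3 (subtract circle equations pairwise → linear system) gives (x, y) ≈ (-125.2, -51.7).
Distances from that point to each station vs reported:
  Station 1: calculated 169.0 vs reported 168.9 → residual 0.1 km
  Station 2: calculated 279.7 vs reported 279.6 → residual 0.1 km
  Station 3: calculated 262.8 vs reported 262.7 → residual 0.1 km
  Station 4: calculated 105.2 vs reported 133.8 → residual 28.6 km
Station 1, Station 2, Station 3 are mutually consistent (residuals ≈ 0); Station 4 is off by 28.6 km.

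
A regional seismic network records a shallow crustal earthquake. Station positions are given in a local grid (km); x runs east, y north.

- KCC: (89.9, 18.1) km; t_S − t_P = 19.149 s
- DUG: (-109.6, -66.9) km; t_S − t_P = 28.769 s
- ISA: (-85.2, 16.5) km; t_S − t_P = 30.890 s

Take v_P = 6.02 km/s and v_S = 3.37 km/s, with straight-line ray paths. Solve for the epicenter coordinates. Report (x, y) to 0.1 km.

Distance from S−P lag: d = Δt · v_P v_S / (v_P − v_S) = Δt · (6.02·3.37)/(6.02−3.37) ≈ 7.6556·Δt.
So d_KCC = 146.60, d_DUG = 220.24, d_ISA = 236.48 km.
Circle about each station: (x − 89.9)² + (y − 18.1)² = 146.60²; (x + 109.6)² + (y + 66.9)² = 220.24²; (x + 85.2)² + (y − 16.5)² = 236.48².
Subtracting the KCC equation from the DUG and ISA equations removes the quadratic terms:
-399.0 x − 170.0 y = -18935.95
-350.2 x − 3.2 y = -35309.56
Solving the 2×2 system: x ≈ 102.0, y ≈ -128.0 km.

102.0 km east, -128.0 km north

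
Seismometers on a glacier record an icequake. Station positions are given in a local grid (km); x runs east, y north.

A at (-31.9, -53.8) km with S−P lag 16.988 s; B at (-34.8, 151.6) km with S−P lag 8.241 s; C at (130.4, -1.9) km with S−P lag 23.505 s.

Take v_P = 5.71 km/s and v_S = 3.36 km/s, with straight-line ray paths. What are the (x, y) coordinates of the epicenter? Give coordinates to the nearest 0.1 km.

Distance from S−P lag: d = Δt · v_P v_S / (v_P − v_S) = Δt · (5.71·3.36)/(5.71−3.36) ≈ 8.1641·Δt.
So d_A = 138.69, d_B = 67.28, d_C = 191.90 km.
Circle about each station: (x + 31.9)² + (y + 53.8)² = 138.69²; (x + 34.8)² + (y − 151.6)² = 67.28²; (x − 130.4)² + (y + 1.9)² = 191.90².
Subtracting the A equation from the B and C equations removes the quadratic terms:
-5.8 x + 410.8 y = 34989.87
324.6 x + 103.8 y = -4494.97
Solving the 2×2 system: x ≈ -40.9, y ≈ 84.6 km.

x ≈ -40.9 km, y ≈ 84.6 km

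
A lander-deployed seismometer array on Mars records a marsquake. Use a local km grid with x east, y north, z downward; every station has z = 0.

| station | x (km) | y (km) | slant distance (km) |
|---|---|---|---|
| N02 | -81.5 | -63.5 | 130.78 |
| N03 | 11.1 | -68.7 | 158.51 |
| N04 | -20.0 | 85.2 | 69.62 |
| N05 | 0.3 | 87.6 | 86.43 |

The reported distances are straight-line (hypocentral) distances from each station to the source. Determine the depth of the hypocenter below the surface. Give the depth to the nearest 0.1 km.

Each station gives a sphere (x−x_i)² + (y−y_i)² + z² = d_i² (stations at z=0).
Subtracting the N02 sphere from N03 and N04: z² cancels, leaving linear equations in x and y:
185.2 x − 10.4 y = -13853.61
123.0 x + 297.4 y = 9241.00
Solving: x ≈ -71.400, y ≈ 60.603 km (keep extra digits for the depth step; rounded: -71.4, 60.6).
Then from the N02 sphere: z² = 130.78² − (x + 81.5)² − (y + 63.5)² with x = -71.400, y = 60.603, so z ≈ 39.998 ≈ 40.0 km.
Check against N05 (with the unrounded solution): distance 86.43 ≈ 86.43 km. ✓

40.0 km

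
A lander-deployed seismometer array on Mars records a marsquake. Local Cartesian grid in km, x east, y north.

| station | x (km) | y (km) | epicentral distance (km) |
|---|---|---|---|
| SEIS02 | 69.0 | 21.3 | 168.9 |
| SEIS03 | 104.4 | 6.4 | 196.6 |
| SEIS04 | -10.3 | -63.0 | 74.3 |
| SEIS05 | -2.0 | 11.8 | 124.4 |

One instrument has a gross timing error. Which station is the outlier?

Solve using three stations at a time. Using SEIS02, SEIS03, SEIS04 (subtract circle equations pairwise → linear system) gives (x, y) ≈ (-83.6, -51.0).
Distances from that point to each station vs reported:
  SEIS02: calculated 168.9 vs reported 168.9 → residual 0.0 km
  SEIS03: calculated 196.6 vs reported 196.6 → residual 0.0 km
  SEIS04: calculated 74.3 vs reported 74.3 → residual 0.0 km
  SEIS05: calculated 103.0 vs reported 124.4 → residual 21.4 km
SEIS02, SEIS03, SEIS04 are mutually consistent (residuals ≈ 0); SEIS05 is off by 21.4 km.

SEIS05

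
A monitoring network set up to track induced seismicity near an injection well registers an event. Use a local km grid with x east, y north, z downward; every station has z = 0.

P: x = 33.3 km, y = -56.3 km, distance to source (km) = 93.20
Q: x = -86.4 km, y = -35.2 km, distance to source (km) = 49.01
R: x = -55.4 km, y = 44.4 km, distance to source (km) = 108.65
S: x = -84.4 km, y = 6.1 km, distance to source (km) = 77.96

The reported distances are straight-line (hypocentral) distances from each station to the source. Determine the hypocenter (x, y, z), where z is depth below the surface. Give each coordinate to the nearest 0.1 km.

(-55.4, -60.5, 28.3)

Each station gives a sphere (x−x_i)² + (y−y_i)² + z² = d_i² (stations at z=0).
Subtracting the P sphere from Q and R: z² cancels, leaving linear equations in x and y:
-239.4 x + 42.2 y = 10709.68
-177.4 x + 201.4 y = -2356.64
Solving: x ≈ -55.400, y ≈ -60.500 km (keep extra digits for the depth step; rounded: -55.4, -60.5).
Then from the P sphere: z² = 93.20² − (x − 33.3)² − (y + 56.3)² with x = -55.400, y = -60.500, so z ≈ 28.300 ≈ 28.3 km.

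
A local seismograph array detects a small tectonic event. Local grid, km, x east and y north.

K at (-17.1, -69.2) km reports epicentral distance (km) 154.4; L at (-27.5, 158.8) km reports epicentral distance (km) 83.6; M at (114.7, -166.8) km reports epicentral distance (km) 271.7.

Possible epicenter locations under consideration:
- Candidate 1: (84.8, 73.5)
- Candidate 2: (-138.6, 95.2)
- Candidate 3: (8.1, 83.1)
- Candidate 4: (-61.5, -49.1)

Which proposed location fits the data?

Candidate 3

For each candidate, compare |candidate − station| to the reported distance:
Candidate 1: residuals K 20.9, L 57.4, M 29.5 → max 57.4 km
Candidate 2: residuals K 50.0, L 44.4, M 92.7 → max 92.7 km
Candidate 3: residuals K 0.0, L 0.1, M 0.0 → max 0.1 km
Candidate 4: residuals K 105.7, L 127.1, M 59.8 → max 127.1 km
Only Candidate 3 has all residuals ≈ 0.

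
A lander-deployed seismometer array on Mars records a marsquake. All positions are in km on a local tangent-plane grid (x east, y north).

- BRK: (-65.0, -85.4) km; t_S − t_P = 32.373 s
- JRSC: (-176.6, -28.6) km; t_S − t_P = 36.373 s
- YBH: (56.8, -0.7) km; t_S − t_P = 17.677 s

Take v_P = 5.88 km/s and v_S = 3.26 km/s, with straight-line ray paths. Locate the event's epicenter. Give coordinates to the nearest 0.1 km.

Distance from S−P lag: d = Δt · v_P v_S / (v_P − v_S) = Δt · (5.88·3.26)/(5.88−3.26) ≈ 7.3163·Δt.
So d_BRK = 236.85, d_JRSC = 266.12, d_YBH = 129.33 km.
Circle about each station: (x + 65.0)² + (y + 85.4)² = 236.85²; (x + 176.6)² + (y + 28.6)² = 266.12²; (x − 56.8)² + (y + 0.7)² = 129.33².
Subtracting the BRK equation from the JRSC and YBH equations removes the quadratic terms:
-223.2 x + 113.6 y = 5765.43
243.6 x + 169.4 y = 31080.24
Solving the 2×2 system: x ≈ 39.0, y ≈ 127.4 km.

(39.0, 127.4)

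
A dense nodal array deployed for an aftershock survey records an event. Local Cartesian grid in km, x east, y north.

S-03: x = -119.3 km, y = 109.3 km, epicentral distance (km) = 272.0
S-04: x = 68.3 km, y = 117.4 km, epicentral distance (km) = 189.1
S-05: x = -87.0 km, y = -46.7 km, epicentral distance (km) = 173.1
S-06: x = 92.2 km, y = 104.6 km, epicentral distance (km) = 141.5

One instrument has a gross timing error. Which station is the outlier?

S-06

Solve using three stations at a time. Using S-03, S-04, S-05 (subtract circle equations pairwise → linear system) gives (x, y) ≈ (84.3, -71.0).
Distances from that point to each station vs reported:
  S-03: calculated 272.0 vs reported 272.0 → residual 0.0 km
  S-04: calculated 189.1 vs reported 189.1 → residual 0.0 km
  S-05: calculated 173.0 vs reported 173.1 → residual 0.1 km
  S-06: calculated 175.7 vs reported 141.5 → residual 34.2 km
S-03, S-04, S-05 are mutually consistent (residuals ≈ 0); S-06 is off by 34.2 km.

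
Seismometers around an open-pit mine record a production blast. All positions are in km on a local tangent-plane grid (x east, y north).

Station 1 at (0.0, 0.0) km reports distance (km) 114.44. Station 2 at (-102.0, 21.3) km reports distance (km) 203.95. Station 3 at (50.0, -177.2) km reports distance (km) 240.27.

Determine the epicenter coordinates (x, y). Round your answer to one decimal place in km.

Circle about each station: x² + y² = 114.44²; (x + 102.0)² + (y − 21.3)² = 203.95²; (x − 50.0)² + (y + 177.2)² = 240.27².
Subtracting pairs of circle equations eliminates x²+y² and gives linear equations (the radical axes):
-204.0 x + 42.6 y = -17641.40
100.0 x − 354.4 y = -10733.32
Solving the 2×2 system: x ≈ 98.6, y ≈ 58.1 km.

98.6 km east, 58.1 km north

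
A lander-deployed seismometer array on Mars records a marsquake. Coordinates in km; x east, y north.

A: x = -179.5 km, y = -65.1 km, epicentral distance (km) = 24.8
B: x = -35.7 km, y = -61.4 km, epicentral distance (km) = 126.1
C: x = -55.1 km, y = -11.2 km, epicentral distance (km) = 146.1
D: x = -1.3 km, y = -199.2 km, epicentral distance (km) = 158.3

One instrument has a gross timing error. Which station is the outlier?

A

Solve using three stations at a time. Using B, C, D (subtract circle equations pairwise → linear system) gives (x, y) ≈ (-142.3, -128.0).
Distances from that point to each station vs reported:
  A: calculated 73.0 vs reported 24.8 → residual 48.2 km
  B: calculated 125.7 vs reported 126.1 → residual 0.4 km
  C: calculated 145.8 vs reported 146.1 → residual 0.3 km
  D: calculated 158.0 vs reported 158.3 → residual 0.3 km
B, C, D are mutually consistent (residuals ≈ 0); A is off by 48.2 km.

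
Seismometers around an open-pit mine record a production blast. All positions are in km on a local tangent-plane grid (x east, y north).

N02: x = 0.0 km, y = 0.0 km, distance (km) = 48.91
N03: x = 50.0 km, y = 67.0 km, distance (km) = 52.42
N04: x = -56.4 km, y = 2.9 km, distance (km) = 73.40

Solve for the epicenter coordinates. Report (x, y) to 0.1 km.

x ≈ 0.8 km, y ≈ 48.9 km

Circle about each station: x² + y² = 48.91²; (x − 50.0)² + (y − 67.0)² = 52.42²; (x + 56.4)² + (y − 2.9)² = 73.40².
Subtracting the N02 equation from the N03 and N04 equations removes the quadratic terms:
100.0 x + 134.0 y = 6633.33
-112.8 x + 5.8 y = 194.00
Solving the 2×2 system: x ≈ 0.8, y ≈ 48.9 km.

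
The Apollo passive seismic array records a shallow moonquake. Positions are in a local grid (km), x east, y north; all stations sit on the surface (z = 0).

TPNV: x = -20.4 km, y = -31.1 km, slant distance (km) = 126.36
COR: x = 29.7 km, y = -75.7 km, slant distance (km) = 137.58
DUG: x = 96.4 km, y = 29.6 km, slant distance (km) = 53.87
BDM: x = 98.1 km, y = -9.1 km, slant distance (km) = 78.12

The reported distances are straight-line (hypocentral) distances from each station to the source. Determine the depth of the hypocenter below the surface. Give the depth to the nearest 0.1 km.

depth ≈ 40.4 km

Each station gives a sphere (x−x_i)² + (y−y_i)² + z² = d_i² (stations at z=0).
Subtracting the TPNV sphere from COR and DUG: z² cancels, leaving linear equations in x and y:
100.2 x − 89.2 y = 2267.80
233.6 x + 121.4 y = 21850.62
Solving: x ≈ 67.403, y ≈ 50.291 km (keep extra digits for the depth step; rounded: 67.4, 50.3).
Then from the TPNV sphere: z² = 126.36² − (x + 20.4)² − (y + 31.1)² with x = 67.403, y = 50.291, so z ≈ 40.410 ≈ 40.4 km.
Check against BDM (with the unrounded solution): distance 78.12 ≈ 78.12 km. ✓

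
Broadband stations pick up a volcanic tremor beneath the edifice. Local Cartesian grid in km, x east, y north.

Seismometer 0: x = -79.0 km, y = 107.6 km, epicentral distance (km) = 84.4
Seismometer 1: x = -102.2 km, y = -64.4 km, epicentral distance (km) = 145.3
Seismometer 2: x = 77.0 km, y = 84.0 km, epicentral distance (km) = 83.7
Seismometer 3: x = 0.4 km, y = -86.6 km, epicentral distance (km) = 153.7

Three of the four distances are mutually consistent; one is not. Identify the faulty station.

Solve using three stations at a time. Using Seismometer 0, Seismometer 2, Seismometer 3 (subtract circle equations pairwise → linear system) gives (x, y) ≈ (-5.0, 67.0).
Distances from that point to each station vs reported:
  Seismometer 0: calculated 84.4 vs reported 84.4 → residual 0.0 km
  Seismometer 1: calculated 163.5 vs reported 145.3 → residual 18.2 km
  Seismometer 2: calculated 83.7 vs reported 83.7 → residual 0.0 km
  Seismometer 3: calculated 153.7 vs reported 153.7 → residual 0.0 km
Seismometer 0, Seismometer 2, Seismometer 3 are mutually consistent (residuals ≈ 0); Seismometer 1 is off by 18.2 km.

Seismometer 1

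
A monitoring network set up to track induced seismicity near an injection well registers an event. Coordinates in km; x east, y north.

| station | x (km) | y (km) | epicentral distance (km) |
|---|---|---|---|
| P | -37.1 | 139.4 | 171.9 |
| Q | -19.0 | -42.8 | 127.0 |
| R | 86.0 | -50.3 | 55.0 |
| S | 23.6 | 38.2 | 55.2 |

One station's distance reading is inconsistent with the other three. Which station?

Q

Solve using three stations at a time. Using P, R, S (subtract circle equations pairwise → linear system) gives (x, y) ≈ (63.8, 0.2).
Distances from that point to each station vs reported:
  P: calculated 171.9 vs reported 171.9 → residual 0.0 km
  Q: calculated 93.3 vs reported 127.0 → residual 33.7 km
  R: calculated 55.1 vs reported 55.0 → residual 0.1 km
  S: calculated 55.3 vs reported 55.2 → residual 0.1 km
P, R, S are mutually consistent (residuals ≈ 0); Q is off by 33.7 km.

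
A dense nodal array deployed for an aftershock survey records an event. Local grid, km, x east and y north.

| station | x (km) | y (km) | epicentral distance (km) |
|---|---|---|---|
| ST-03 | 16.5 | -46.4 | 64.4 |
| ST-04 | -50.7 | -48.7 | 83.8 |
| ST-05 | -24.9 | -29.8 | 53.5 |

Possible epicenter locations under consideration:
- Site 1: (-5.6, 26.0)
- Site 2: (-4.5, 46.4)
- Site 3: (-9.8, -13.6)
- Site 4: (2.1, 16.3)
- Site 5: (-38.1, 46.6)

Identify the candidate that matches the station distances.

For each candidate, compare |candidate − station| to the reported distance:
Site 1: residuals ST-03 11.3, ST-04 3.5, ST-05 5.5 → max 11.3 km
Site 2: residuals ST-03 30.7, ST-04 21.9, ST-05 25.4 → max 30.7 km
Site 3: residuals ST-03 22.4, ST-04 29.9, ST-05 31.4 → max 31.4 km
Site 4: residuals ST-03 0.1, ST-04 0.1, ST-05 0.1 → max 0.1 km
Site 5: residuals ST-03 43.4, ST-04 12.3, ST-05 24.0 → max 43.4 km
Only Site 4 has all residuals ≈ 0.

Site 4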